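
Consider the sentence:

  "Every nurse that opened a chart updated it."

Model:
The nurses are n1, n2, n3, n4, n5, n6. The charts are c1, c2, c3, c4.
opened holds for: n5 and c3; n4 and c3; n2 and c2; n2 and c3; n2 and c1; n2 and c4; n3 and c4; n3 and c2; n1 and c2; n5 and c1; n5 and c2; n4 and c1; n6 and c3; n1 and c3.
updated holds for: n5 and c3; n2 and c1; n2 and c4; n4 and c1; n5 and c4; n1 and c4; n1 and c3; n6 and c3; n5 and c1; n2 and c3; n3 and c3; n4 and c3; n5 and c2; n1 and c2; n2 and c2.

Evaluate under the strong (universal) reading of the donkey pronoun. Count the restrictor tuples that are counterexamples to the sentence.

2

"it" takes "a chart" as antecedent — a donkey pronoun bound across the clause boundary.
Strong reading: for every (n,c) with opened(n,c), updated(n,c).
Restrictor pairs: (n1,c2) ✓  (n1,c3) ✓  (n2,c1) ✓  (n2,c2) ✓  (n2,c3) ✓  (n2,c4) ✓  (n3,c2) ✗  (n3,c4) ✗  (n4,c1) ✓  (n4,c3) ✓  (n5,c1) ✓  (n5,c2) ✓  (n5,c3) ✓  (n6,c3) ✓
Counterexamples (restrictor pairs failing the scope): 2.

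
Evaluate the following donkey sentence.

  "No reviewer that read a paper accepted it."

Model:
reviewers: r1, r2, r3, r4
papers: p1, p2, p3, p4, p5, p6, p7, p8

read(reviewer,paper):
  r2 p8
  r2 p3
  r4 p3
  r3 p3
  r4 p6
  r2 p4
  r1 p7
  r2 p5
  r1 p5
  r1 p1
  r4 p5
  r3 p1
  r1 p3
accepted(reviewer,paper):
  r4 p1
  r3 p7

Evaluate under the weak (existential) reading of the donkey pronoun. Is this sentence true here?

True

"it" takes "a paper" as antecedent — a donkey pronoun bound across the clause boundary.
Truth condition: for no (r,p) with read(r,p) does accepted(r,p) hold.
Restrictor pairs — does the scope hold? (r1,p1):fails  (r1,p3):fails  (r1,p5):fails  (r1,p7):fails  (r2,p3):fails  (r2,p4):fails  (r2,p5):fails  (r2,p8):fails  (r3,p1):fails  (r3,p3):fails  (r4,p3):fails  (r4,p5):fails  (r4,p6):fails
Scope holds for no restrictor pair, so the sentence is true.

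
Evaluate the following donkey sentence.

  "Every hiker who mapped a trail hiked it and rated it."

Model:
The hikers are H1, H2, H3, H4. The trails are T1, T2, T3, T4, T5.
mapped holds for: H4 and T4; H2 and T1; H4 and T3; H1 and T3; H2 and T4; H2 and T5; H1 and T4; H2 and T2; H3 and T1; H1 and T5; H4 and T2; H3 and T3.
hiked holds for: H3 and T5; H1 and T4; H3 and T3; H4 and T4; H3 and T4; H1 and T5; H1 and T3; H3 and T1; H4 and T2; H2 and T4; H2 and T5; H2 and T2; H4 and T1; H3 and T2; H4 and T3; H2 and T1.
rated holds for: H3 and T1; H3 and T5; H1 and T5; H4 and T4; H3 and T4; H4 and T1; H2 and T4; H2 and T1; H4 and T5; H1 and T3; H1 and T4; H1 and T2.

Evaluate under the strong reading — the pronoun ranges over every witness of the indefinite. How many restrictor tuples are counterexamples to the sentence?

5

"it" takes "a trail" as antecedent — a donkey pronoun bound across the clause boundary.
Strong reading: for every (h,t) with mapped(h,t), hiked(h,t) ∧ rated(h,t).
Restrictor pairs: (H1,T3) ✓  (H1,T4) ✓  (H1,T5) ✓  (H2,T1) ✓  (H2,T2) ✗  (H2,T4) ✓  (H2,T5) ✗  (H3,T1) ✓  (H3,T3) ✗  (H4,T2) ✗  (H4,T3) ✗  (H4,T4) ✓
Counterexamples (restrictor pairs failing the scope): 5.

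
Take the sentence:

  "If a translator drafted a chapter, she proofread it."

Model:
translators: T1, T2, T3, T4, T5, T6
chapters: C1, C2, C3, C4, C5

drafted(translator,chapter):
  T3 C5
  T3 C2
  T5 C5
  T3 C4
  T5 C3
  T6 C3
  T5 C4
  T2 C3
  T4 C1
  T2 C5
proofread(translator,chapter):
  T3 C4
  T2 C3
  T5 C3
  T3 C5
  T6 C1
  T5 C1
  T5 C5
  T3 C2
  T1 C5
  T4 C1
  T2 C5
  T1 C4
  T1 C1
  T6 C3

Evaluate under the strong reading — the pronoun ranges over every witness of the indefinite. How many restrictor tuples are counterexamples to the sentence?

"it" takes "a chapter" as antecedent — a donkey pronoun bound across the clause boundary.
Strong reading: for every (t,c) with drafted(t,c), proofread(t,c).
Restrictor pairs: (T2,C3) ✓  (T2,C5) ✓  (T3,C2) ✓  (T3,C4) ✓  (T3,C5) ✓  (T4,C1) ✓  (T5,C3) ✓  (T5,C4) ✗  (T5,C5) ✓  (T6,C3) ✓
Counterexamples (restrictor pairs failing the scope): 1.

1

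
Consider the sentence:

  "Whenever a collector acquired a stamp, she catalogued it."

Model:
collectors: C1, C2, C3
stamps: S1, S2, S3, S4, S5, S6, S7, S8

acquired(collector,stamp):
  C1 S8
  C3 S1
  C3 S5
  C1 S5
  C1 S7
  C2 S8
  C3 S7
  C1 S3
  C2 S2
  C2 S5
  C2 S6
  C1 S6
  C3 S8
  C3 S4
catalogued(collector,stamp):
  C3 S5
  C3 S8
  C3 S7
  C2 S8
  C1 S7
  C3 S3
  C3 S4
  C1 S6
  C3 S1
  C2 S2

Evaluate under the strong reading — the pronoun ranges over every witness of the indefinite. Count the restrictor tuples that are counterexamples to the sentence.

5

"it" takes "a stamp" as antecedent — a donkey pronoun bound across the clause boundary.
Strong reading: for every (c,s) with acquired(c,s), catalogued(c,s).
Restrictor pairs: (C1,S3) ✗  (C1,S5) ✗  (C1,S6) ✓  (C1,S7) ✓  (C1,S8) ✗  (C2,S2) ✓  (C2,S5) ✗  (C2,S6) ✗  (C2,S8) ✓  (C3,S1) ✓  (C3,S4) ✓  (C3,S5) ✓  (C3,S7) ✓  (C3,S8) ✓
Counterexamples (restrictor pairs failing the scope): 5.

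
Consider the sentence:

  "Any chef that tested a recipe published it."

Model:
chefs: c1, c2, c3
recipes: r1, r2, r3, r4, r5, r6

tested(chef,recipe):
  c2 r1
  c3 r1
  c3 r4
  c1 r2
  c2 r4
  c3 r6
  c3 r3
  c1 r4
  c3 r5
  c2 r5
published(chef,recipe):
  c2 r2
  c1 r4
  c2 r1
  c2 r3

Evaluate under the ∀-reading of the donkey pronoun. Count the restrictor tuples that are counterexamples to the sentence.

"it" takes "a recipe" as antecedent — a donkey pronoun bound across the clause boundary.
Strong reading: for every (c,r) with tested(c,r), published(c,r).
Restrictor pairs: (c1,r2) ✗  (c1,r4) ✓  (c2,r1) ✓  (c2,r4) ✗  (c2,r5) ✗  (c3,r1) ✗  (c3,r3) ✗  (c3,r4) ✗  (c3,r5) ✗  (c3,r6) ✗
Counterexamples (restrictor pairs failing the scope): 8.

8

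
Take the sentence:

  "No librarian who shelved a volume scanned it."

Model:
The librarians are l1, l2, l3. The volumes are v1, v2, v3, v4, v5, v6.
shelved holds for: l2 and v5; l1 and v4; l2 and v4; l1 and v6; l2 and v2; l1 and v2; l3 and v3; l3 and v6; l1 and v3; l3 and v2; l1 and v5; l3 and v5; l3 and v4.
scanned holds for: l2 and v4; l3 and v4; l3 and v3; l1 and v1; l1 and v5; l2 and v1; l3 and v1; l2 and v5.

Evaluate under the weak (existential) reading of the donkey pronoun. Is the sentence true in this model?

"it" takes "a volume" as antecedent — a donkey pronoun bound across the clause boundary.
Truth condition: for no (l,v) with shelved(l,v) does scanned(l,v) hold.
Restrictor pairs — does the scope hold? (l1,v2):fails  (l1,v3):fails  (l1,v4):fails  (l1,v5):holds  (l1,v6):fails  (l2,v2):fails  (l2,v4):holds  (l2,v5):holds  (l3,v2):fails  (l3,v3):holds  (l3,v4):holds  (l3,v5):fails  (l3,v6):fails
Scope holds for 5 pair(s), so the sentence is false.

False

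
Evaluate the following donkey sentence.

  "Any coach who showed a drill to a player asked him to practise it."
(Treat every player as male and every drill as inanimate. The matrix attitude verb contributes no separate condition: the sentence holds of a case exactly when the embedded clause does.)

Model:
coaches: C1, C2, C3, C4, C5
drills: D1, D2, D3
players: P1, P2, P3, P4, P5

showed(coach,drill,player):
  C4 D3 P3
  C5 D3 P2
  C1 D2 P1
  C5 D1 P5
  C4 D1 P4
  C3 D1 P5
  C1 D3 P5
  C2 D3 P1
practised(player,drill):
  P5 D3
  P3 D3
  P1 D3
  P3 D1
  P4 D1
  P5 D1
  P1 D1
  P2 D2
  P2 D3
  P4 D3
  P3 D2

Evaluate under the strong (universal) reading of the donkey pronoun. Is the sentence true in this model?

"him" takes "a player" as antecedent and "it" takes "a drill"; both are donkey pronouns co-varying with the restrictor.
Strong reading: for every (c,d,p) with showed(c,d,p), practised(p,d).
Restrictor triples: (C1,D2,P1)→practised(P1,D2) ✗  (C1,D3,P5)→practised(P5,D3) ✓  (C2,D3,P1)→practised(P1,D3) ✓  (C3,D1,P5)→practised(P5,D1) ✓  (C4,D1,P4)→practised(P4,D1) ✓  (C4,D3,P3)→practised(P3,D3) ✓  (C5,D1,P5)→practised(P5,D1) ✓  (C5,D3,P2)→practised(P2,D3) ✓
Counterexample: (C1,D2,P1) — practised(P1,D2) does not hold.

False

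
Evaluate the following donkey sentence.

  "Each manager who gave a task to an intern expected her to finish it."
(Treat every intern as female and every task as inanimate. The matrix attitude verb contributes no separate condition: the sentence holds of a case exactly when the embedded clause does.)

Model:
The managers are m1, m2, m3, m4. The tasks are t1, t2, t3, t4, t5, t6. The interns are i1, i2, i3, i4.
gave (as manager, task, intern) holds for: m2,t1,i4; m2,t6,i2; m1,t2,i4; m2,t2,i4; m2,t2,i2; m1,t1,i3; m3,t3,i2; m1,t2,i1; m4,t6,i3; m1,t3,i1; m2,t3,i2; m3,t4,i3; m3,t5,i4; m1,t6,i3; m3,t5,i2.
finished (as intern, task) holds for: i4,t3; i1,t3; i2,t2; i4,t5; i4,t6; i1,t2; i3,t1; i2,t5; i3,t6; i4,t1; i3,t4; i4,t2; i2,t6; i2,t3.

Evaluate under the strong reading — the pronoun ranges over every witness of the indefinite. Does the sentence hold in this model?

True

"her" takes "an intern" as antecedent and "it" takes "a task"; both are donkey pronouns co-varying with the restrictor.
Strong reading: for every (m,t,i) with gave(m,t,i), finished(i,t).
Restrictor triples: (m1,t1,i3)→finished(i3,t1) ✓  (m1,t2,i1)→finished(i1,t2) ✓  (m1,t2,i4)→finished(i4,t2) ✓  (m1,t3,i1)→finished(i1,t3) ✓  (m1,t6,i3)→finished(i3,t6) ✓  (m2,t1,i4)→finished(i4,t1) ✓  (m2,t2,i2)→finished(i2,t2) ✓  (m2,t2,i4)→finished(i4,t2) ✓  (m2,t3,i2)→finished(i2,t3) ✓  (m2,t6,i2)→finished(i2,t6) ✓  (m3,t3,i2)→finished(i2,t3) ✓  (m3,t4,i3)→finished(i3,t4) ✓  (m3,t5,i2)→finished(i2,t5) ✓  (m3,t5,i4)→finished(i4,t5) ✓  (m4,t6,i3)→finished(i3,t6) ✓
Every restrictor triple satisfies the scope.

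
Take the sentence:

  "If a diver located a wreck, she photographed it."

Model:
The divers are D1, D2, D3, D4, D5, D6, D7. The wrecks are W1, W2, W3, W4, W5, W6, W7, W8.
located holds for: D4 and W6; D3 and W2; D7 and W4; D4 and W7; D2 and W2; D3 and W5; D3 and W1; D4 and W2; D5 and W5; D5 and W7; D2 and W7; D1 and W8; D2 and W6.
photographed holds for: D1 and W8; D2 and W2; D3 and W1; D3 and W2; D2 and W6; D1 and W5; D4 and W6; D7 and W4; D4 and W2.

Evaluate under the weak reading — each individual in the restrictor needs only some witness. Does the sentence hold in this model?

"it" takes "a wreck" as antecedent — a donkey pronoun bound across the clause boundary.
Weak reading: every diver d with some located-wreck has at least one located-wreck w such that photographed(d,w).
Per diver: D1:✓  D2:✓  D3:✓  D4:✓  D5:✗  D7:✓
D5 has no witness among its located-wrecks.

False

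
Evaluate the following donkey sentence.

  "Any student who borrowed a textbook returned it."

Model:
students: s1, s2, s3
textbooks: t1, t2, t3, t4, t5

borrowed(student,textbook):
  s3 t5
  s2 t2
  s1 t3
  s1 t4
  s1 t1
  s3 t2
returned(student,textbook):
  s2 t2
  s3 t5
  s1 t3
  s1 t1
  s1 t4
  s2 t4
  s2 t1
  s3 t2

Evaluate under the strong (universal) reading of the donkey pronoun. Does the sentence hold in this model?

"it" takes "a textbook" as antecedent — a donkey pronoun bound across the clause boundary.
Strong reading: for every (s,t) with borrowed(s,t), returned(s,t).
Restrictor pairs: (s1,t1) ✓  (s1,t3) ✓  (s1,t4) ✓  (s2,t2) ✓  (s3,t2) ✓  (s3,t5) ✓
Every restrictor pair satisfies the scope.

True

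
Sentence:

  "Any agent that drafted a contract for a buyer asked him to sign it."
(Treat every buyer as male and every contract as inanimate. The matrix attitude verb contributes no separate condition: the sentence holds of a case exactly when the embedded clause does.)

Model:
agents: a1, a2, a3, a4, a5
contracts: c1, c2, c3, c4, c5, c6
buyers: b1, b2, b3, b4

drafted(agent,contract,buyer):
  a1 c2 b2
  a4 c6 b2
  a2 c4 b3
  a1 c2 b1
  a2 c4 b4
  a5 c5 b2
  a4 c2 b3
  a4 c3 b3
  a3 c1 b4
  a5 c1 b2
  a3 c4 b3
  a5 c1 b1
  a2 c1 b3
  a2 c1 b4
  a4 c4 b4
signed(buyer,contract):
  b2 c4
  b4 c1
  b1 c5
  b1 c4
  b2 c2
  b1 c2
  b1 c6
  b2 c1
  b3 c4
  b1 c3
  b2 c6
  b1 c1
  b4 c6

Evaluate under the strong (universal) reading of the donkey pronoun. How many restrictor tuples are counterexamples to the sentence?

"him" takes "a buyer" as antecedent and "it" takes "a contract"; both are donkey pronouns co-varying with the restrictor.
Strong reading: for every (a,c,b) with drafted(a,c,b), signed(b,c).
Restrictor triples: (a1,c2,b1)→signed(b1,c2) ✓  (a1,c2,b2)→signed(b2,c2) ✓  (a2,c1,b3)→signed(b3,c1) ✗  (a2,c1,b4)→signed(b4,c1) ✓  (a2,c4,b3)→signed(b3,c4) ✓  (a2,c4,b4)→signed(b4,c4) ✗  (a3,c1,b4)→signed(b4,c1) ✓  (a3,c4,b3)→signed(b3,c4) ✓  (a4,c2,b3)→signed(b3,c2) ✗  (a4,c3,b3)→signed(b3,c3) ✗  (a4,c4,b4)→signed(b4,c4) ✗  (a4,c6,b2)→signed(b2,c6) ✓  (a5,c1,b1)→signed(b1,c1) ✓  (a5,c1,b2)→signed(b2,c1) ✓  (a5,c5,b2)→signed(b2,c5) ✗
Counterexamples (restrictor triples failing the scope): 6.

6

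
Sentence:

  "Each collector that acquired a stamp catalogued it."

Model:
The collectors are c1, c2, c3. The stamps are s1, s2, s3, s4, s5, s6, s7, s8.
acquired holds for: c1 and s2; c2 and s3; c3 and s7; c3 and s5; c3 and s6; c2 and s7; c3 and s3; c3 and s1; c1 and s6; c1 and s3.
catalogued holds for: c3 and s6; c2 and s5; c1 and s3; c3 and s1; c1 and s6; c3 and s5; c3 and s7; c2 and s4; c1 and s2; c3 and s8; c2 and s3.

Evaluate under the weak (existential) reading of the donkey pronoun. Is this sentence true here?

True

"it" takes "a stamp" as antecedent — a donkey pronoun bound across the clause boundary.
Weak reading: every collector c with some acquired-stamp has at least one acquired-stamp s such that catalogued(c,s).
Per collector: c1:✓  c2:✓  c3:✓
Every collector in the restrictor has a witness.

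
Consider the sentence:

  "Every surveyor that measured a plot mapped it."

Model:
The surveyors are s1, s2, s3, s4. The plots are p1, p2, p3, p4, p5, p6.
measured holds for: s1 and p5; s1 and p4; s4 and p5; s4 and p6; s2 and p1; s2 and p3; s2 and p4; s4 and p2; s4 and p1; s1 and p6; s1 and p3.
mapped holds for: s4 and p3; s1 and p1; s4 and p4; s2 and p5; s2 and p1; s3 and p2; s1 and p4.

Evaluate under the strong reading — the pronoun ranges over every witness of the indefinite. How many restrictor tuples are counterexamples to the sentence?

"it" takes "a plot" as antecedent — a donkey pronoun bound across the clause boundary.
Strong reading: for every (s,p) with measured(s,p), mapped(s,p).
Restrictor pairs: (s1,p3) ✗  (s1,p4) ✓  (s1,p5) ✗  (s1,p6) ✗  (s2,p1) ✓  (s2,p3) ✗  (s2,p4) ✗  (s4,p1) ✗  (s4,p2) ✗  (s4,p5) ✗  (s4,p6) ✗
Counterexamples (restrictor pairs failing the scope): 9.

9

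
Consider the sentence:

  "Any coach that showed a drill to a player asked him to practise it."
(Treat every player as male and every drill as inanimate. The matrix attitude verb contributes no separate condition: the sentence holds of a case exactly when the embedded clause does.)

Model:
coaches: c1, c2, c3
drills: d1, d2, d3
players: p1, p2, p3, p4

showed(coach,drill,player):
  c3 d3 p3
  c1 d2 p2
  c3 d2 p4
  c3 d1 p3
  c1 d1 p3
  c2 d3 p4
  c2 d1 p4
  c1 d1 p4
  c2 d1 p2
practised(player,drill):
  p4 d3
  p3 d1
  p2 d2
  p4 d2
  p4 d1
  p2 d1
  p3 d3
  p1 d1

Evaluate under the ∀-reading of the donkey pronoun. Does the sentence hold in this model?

True

"him" takes "a player" as antecedent and "it" takes "a drill"; both are donkey pronouns co-varying with the restrictor.
Strong reading: for every (c,d,p) with showed(c,d,p), practised(p,d).
Restrictor triples: (c1,d1,p3)→practised(p3,d1) ✓  (c1,d1,p4)→practised(p4,d1) ✓  (c1,d2,p2)→practised(p2,d2) ✓  (c2,d1,p2)→practised(p2,d1) ✓  (c2,d1,p4)→practised(p4,d1) ✓  (c2,d3,p4)→practised(p4,d3) ✓  (c3,d1,p3)→practised(p3,d1) ✓  (c3,d2,p4)→practised(p4,d2) ✓  (c3,d3,p3)→practised(p3,d3) ✓
Every restrictor triple satisfies the scope.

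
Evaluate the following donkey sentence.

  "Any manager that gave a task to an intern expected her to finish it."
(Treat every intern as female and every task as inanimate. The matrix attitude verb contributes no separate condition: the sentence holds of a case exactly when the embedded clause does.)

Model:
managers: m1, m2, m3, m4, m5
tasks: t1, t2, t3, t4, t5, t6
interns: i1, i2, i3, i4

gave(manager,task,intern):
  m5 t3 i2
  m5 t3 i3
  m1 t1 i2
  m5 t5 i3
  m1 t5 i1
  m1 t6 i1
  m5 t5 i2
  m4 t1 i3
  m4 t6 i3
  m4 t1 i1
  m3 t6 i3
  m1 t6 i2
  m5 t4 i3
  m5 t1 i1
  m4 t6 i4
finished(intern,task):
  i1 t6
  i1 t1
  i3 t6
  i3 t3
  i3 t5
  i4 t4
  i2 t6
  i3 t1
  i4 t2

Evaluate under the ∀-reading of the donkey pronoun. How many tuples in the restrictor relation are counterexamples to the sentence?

6

"her" takes "an intern" as antecedent and "it" takes "a task"; both are donkey pronouns co-varying with the restrictor.
Strong reading: for every (m,t,i) with gave(m,t,i), finished(i,t).
Restrictor triples: (m1,t1,i2)→finished(i2,t1) ✗  (m1,t5,i1)→finished(i1,t5) ✗  (m1,t6,i1)→finished(i1,t6) ✓  (m1,t6,i2)→finished(i2,t6) ✓  (m3,t6,i3)→finished(i3,t6) ✓  (m4,t1,i1)→finished(i1,t1) ✓  (m4,t1,i3)→finished(i3,t1) ✓  (m4,t6,i3)→finished(i3,t6) ✓  (m4,t6,i4)→finished(i4,t6) ✗  (m5,t1,i1)→finished(i1,t1) ✓  (m5,t3,i2)→finished(i2,t3) ✗  (m5,t3,i3)→finished(i3,t3) ✓  (m5,t4,i3)→finished(i3,t4) ✗  (m5,t5,i2)→finished(i2,t5) ✗  (m5,t5,i3)→finished(i3,t5) ✓
Counterexamples (restrictor triples failing the scope): 6.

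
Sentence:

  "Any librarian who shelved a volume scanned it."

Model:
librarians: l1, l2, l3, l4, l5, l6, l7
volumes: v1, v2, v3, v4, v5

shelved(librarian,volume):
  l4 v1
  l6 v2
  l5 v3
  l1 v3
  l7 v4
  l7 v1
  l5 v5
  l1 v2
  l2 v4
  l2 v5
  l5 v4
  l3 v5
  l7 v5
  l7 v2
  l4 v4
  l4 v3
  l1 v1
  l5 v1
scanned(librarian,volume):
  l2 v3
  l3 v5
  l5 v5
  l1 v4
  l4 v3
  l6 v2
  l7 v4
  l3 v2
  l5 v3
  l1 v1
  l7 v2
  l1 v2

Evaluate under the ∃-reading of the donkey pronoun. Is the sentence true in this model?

"it" takes "a volume" as antecedent — a donkey pronoun bound across the clause boundary.
Weak reading: every librarian l with some shelved-volume has at least one shelved-volume v such that scanned(l,v).
Per librarian: l1:✓  l2:✗  l3:✓  l4:✓  l5:✓  l6:✓  l7:✓
l2 has no witness among its shelved-volumes.

False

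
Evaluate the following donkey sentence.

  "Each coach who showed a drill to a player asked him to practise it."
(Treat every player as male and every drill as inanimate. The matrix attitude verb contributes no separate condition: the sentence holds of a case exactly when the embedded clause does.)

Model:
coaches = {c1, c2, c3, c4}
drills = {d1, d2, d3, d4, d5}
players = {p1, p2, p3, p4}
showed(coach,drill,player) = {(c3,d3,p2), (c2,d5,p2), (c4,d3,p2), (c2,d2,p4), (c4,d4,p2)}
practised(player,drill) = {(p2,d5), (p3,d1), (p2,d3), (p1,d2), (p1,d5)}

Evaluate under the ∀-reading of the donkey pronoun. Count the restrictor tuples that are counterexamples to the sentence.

"him" takes "a player" as antecedent and "it" takes "a drill"; both are donkey pronouns co-varying with the restrictor.
Strong reading: for every (c,d,p) with showed(c,d,p), practised(p,d).
Restrictor triples: (c2,d2,p4)→practised(p4,d2) ✗  (c2,d5,p2)→practised(p2,d5) ✓  (c3,d3,p2)→practised(p2,d3) ✓  (c4,d3,p2)→practised(p2,d3) ✓  (c4,d4,p2)→practised(p2,d4) ✗
Counterexamples (restrictor triples failing the scope): 2.

2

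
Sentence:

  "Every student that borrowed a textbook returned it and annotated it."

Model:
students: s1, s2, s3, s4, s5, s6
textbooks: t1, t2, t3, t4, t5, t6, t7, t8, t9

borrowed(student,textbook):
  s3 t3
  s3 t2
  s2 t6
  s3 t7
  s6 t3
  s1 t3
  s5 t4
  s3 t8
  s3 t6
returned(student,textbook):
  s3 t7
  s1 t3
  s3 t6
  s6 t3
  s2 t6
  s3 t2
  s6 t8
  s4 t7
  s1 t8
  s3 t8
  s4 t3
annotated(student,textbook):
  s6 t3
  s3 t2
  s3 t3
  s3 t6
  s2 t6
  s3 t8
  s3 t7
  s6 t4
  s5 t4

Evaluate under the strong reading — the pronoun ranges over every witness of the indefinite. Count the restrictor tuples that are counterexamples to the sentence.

"it" takes "a textbook" as antecedent — a donkey pronoun bound across the clause boundary.
Strong reading: for every (s,t) with borrowed(s,t), returned(s,t) ∧ annotated(s,t).
Restrictor pairs: (s1,t3) ✗  (s2,t6) ✓  (s3,t2) ✓  (s3,t3) ✗  (s3,t6) ✓  (s3,t7) ✓  (s3,t8) ✓  (s5,t4) ✗  (s6,t3) ✓
Counterexamples (restrictor pairs failing the scope): 3.

3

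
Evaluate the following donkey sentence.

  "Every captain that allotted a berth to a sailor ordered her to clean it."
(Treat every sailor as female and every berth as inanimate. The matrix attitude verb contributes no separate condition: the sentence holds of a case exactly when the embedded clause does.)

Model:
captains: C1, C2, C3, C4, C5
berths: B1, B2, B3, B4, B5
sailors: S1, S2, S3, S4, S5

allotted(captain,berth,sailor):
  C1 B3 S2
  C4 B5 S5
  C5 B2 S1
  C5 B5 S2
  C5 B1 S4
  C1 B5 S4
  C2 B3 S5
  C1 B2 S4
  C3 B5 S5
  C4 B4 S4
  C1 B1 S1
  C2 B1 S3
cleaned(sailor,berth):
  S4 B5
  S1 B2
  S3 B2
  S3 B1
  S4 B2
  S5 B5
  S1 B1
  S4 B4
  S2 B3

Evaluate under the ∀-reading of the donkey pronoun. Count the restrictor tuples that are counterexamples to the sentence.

3

"her" takes "a sailor" as antecedent and "it" takes "a berth"; both are donkey pronouns co-varying with the restrictor.
Strong reading: for every (c,b,s) with allotted(c,b,s), cleaned(s,b).
Restrictor triples: (C1,B1,S1)→cleaned(S1,B1) ✓  (C1,B2,S4)→cleaned(S4,B2) ✓  (C1,B3,S2)→cleaned(S2,B3) ✓  (C1,B5,S4)→cleaned(S4,B5) ✓  (C2,B1,S3)→cleaned(S3,B1) ✓  (C2,B3,S5)→cleaned(S5,B3) ✗  (C3,B5,S5)→cleaned(S5,B5) ✓  (C4,B4,S4)→cleaned(S4,B4) ✓  (C4,B5,S5)→cleaned(S5,B5) ✓  (C5,B1,S4)→cleaned(S4,B1) ✗  (C5,B2,S1)→cleaned(S1,B2) ✓  (C5,B5,S2)→cleaned(S2,B5) ✗
Counterexamples (restrictor triples failing the scope): 3.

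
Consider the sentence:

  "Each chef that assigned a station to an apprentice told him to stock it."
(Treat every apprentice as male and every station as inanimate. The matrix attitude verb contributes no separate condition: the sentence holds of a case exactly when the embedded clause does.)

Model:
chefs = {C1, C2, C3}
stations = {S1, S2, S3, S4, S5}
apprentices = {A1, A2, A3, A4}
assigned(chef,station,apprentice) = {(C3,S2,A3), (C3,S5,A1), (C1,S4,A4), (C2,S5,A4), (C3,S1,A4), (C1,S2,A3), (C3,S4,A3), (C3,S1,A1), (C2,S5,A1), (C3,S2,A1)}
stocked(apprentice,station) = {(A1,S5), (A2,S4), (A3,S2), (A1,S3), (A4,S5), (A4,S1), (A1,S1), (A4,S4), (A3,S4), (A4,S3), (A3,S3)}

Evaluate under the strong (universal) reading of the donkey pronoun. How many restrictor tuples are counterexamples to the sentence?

1

"him" takes "an apprentice" as antecedent and "it" takes "a station"; both are donkey pronouns co-varying with the restrictor.
Strong reading: for every (c,s,a) with assigned(c,s,a), stocked(a,s).
Restrictor triples: (C1,S2,A3)→stocked(A3,S2) ✓  (C1,S4,A4)→stocked(A4,S4) ✓  (C2,S5,A1)→stocked(A1,S5) ✓  (C2,S5,A4)→stocked(A4,S5) ✓  (C3,S1,A1)→stocked(A1,S1) ✓  (C3,S1,A4)→stocked(A4,S1) ✓  (C3,S2,A1)→stocked(A1,S2) ✗  (C3,S2,A3)→stocked(A3,S2) ✓  (C3,S4,A3)→stocked(A3,S4) ✓  (C3,S5,A1)→stocked(A1,S5) ✓
Counterexamples (restrictor triples failing the scope): 1.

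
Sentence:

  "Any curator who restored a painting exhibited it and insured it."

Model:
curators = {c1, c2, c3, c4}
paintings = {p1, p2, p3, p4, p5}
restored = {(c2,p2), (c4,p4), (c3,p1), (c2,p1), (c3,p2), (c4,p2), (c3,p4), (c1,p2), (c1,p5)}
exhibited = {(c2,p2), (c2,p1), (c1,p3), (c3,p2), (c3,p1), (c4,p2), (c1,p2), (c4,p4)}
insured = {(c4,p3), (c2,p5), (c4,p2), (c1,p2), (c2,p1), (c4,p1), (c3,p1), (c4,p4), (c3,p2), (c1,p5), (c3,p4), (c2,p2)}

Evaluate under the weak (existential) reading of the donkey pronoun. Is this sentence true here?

"it" takes "a painting" as antecedent — a donkey pronoun bound across the clause boundary.
Weak reading: every curator c with some restored-painting has at least one restored-painting p such that exhibited(c,p) ∧ insured(c,p).
Per curator: c1:✓  c2:✓  c3:✓  c4:✓
Every curator in the restrictor has a witness.

True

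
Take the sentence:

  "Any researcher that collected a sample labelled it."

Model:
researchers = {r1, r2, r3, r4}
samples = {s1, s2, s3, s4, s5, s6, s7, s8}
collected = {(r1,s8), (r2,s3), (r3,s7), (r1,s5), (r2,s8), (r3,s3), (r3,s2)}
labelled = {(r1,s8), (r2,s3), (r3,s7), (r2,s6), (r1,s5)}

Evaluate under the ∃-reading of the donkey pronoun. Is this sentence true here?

"it" takes "a sample" as antecedent — a donkey pronoun bound across the clause boundary.
Weak reading: every researcher r with some collected-sample has at least one collected-sample s such that labelled(r,s).
Per researcher: r1:✓  r2:✓  r3:✓
Every researcher in the restrictor has a witness.

True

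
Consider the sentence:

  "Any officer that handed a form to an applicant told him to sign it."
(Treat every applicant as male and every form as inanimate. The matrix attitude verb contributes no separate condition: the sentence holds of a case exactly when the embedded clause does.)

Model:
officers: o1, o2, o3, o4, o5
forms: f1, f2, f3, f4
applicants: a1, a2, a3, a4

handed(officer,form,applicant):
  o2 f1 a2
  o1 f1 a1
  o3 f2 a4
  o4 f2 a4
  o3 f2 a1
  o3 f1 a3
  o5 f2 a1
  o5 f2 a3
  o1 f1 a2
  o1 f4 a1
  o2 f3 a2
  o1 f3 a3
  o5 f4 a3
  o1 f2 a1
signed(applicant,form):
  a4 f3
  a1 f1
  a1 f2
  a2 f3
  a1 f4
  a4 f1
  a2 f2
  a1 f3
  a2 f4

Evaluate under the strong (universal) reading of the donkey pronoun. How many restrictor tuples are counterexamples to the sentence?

8

"him" takes "an applicant" as antecedent and "it" takes "a form"; both are donkey pronouns co-varying with the restrictor.
Strong reading: for every (o,f,a) with handed(o,f,a), signed(a,f).
Restrictor triples: (o1,f1,a1)→signed(a1,f1) ✓  (o1,f1,a2)→signed(a2,f1) ✗  (o1,f2,a1)→signed(a1,f2) ✓  (o1,f3,a3)→signed(a3,f3) ✗  (o1,f4,a1)→signed(a1,f4) ✓  (o2,f1,a2)→signed(a2,f1) ✗  (o2,f3,a2)→signed(a2,f3) ✓  (o3,f1,a3)→signed(a3,f1) ✗  (o3,f2,a1)→signed(a1,f2) ✓  (o3,f2,a4)→signed(a4,f2) ✗  (o4,f2,a4)→signed(a4,f2) ✗  (o5,f2,a1)→signed(a1,f2) ✓  (o5,f2,a3)→signed(a3,f2) ✗  (o5,f4,a3)→signed(a3,f4) ✗
Counterexamples (restrictor triples failing the scope): 8.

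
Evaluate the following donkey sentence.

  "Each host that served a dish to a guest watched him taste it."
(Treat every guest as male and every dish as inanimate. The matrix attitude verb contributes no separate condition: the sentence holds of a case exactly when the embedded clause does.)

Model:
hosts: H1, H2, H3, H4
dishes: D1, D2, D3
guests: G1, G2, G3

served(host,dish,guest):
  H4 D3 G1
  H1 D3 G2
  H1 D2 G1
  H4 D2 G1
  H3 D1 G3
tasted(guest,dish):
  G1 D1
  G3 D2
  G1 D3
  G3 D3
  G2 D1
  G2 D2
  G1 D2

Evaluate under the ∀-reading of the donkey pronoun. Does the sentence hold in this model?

"him" takes "a guest" as antecedent and "it" takes "a dish"; both are donkey pronouns co-varying with the restrictor.
Strong reading: for every (h,d,g) with served(h,d,g), tasted(g,d).
Restrictor triples: (H1,D2,G1)→tasted(G1,D2) ✓  (H1,D3,G2)→tasted(G2,D3) ✗  (H3,D1,G3)→tasted(G3,D1) ✗  (H4,D2,G1)→tasted(G1,D2) ✓  (H4,D3,G1)→tasted(G1,D3) ✓
Counterexample: (H1,D3,G2) — tasted(G2,D3) does not hold.

False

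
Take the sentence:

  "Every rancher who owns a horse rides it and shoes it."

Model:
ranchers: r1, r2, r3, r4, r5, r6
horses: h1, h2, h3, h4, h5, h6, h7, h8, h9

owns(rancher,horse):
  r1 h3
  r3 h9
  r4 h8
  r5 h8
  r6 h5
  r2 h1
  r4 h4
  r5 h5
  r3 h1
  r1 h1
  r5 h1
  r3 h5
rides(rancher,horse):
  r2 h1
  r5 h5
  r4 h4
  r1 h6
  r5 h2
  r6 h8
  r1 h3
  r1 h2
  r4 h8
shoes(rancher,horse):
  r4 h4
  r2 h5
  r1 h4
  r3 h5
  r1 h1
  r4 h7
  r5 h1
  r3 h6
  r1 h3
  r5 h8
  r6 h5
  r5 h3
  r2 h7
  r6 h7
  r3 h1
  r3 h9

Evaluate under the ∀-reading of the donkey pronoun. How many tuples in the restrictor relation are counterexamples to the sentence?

"it" takes "a horse" as antecedent — a donkey pronoun bound across the clause boundary.
Strong reading: for every (r,h) with owns(r,h), rides(r,h) ∧ shoes(r,h).
Restrictor pairs: (r1,h1) ✗  (r1,h3) ✓  (r2,h1) ✗  (r3,h1) ✗  (r3,h5) ✗  (r3,h9) ✗  (r4,h4) ✓  (r4,h8) ✗  (r5,h1) ✗  (r5,h5) ✗  (r5,h8) ✗  (r6,h5) ✗
Counterexamples (restrictor pairs failing the scope): 10.

10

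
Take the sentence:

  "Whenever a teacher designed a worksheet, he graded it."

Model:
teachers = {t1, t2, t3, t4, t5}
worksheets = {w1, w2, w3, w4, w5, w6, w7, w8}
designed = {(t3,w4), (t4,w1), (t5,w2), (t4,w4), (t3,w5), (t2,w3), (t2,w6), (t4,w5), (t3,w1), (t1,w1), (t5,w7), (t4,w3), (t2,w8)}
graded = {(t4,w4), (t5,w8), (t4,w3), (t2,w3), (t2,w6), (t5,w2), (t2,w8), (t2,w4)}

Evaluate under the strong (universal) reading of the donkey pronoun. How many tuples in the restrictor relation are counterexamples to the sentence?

7

"it" takes "a worksheet" as antecedent — a donkey pronoun bound across the clause boundary.
Strong reading: for every (t,w) with designed(t,w), graded(t,w).
Restrictor pairs: (t1,w1) ✗  (t2,w3) ✓  (t2,w6) ✓  (t2,w8) ✓  (t3,w1) ✗  (t3,w4) ✗  (t3,w5) ✗  (t4,w1) ✗  (t4,w3) ✓  (t4,w4) ✓  (t4,w5) ✗  (t5,w2) ✓  (t5,w7) ✗
Counterexamples (restrictor pairs failing the scope): 7.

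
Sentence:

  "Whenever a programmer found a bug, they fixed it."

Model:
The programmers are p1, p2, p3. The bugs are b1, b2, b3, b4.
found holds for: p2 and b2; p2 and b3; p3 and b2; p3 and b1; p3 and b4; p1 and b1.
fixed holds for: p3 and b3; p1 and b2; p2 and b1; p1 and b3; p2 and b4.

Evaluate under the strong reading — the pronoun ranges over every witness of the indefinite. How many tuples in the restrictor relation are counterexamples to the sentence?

"it" takes "a bug" as antecedent — a donkey pronoun bound across the clause boundary.
Strong reading: for every (p,b) with found(p,b), fixed(p,b).
Restrictor pairs: (p1,b1) ✗  (p2,b2) ✗  (p2,b3) ✗  (p3,b1) ✗  (p3,b2) ✗  (p3,b4) ✗
Counterexamples (restrictor pairs failing the scope): 6.

6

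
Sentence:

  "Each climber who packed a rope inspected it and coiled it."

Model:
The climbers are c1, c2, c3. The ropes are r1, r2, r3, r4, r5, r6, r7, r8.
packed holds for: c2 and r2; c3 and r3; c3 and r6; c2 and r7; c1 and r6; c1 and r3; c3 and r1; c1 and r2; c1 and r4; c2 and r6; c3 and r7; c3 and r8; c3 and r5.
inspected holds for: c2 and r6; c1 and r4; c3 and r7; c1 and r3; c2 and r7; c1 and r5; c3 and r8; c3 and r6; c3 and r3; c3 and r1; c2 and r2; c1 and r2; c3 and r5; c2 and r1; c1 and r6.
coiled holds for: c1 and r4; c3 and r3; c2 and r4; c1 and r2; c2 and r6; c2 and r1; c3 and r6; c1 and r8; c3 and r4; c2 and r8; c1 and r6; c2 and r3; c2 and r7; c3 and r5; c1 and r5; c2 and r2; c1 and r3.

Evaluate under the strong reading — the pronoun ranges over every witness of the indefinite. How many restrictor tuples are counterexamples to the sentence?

3

"it" takes "a rope" as antecedent — a donkey pronoun bound across the clause boundary.
Strong reading: for every (c,r) with packed(c,r), inspected(c,r) ∧ coiled(c,r).
Restrictor pairs: (c1,r2) ✓  (c1,r3) ✓  (c1,r4) ✓  (c1,r6) ✓  (c2,r2) ✓  (c2,r6) ✓  (c2,r7) ✓  (c3,r1) ✗  (c3,r3) ✓  (c3,r5) ✓  (c3,r6) ✓  (c3,r7) ✗  (c3,r8) ✗
Counterexamples (restrictor pairs failing the scope): 3.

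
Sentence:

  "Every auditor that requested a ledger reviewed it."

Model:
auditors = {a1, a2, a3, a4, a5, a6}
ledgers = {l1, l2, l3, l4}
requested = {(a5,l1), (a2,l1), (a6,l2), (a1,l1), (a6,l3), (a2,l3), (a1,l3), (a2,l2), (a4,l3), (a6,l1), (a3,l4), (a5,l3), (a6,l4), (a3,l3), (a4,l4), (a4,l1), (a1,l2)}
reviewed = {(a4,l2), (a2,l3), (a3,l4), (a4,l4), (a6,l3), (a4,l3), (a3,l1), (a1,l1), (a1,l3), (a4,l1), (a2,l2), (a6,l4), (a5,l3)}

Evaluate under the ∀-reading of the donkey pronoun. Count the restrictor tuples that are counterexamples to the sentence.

6

"it" takes "a ledger" as antecedent — a donkey pronoun bound across the clause boundary.
Strong reading: for every (a,l) with requested(a,l), reviewed(a,l).
Restrictor pairs: (a1,l1) ✓  (a1,l2) ✗  (a1,l3) ✓  (a2,l1) ✗  (a2,l2) ✓  (a2,l3) ✓  (a3,l3) ✗  (a3,l4) ✓  (a4,l1) ✓  (a4,l3) ✓  (a4,l4) ✓  (a5,l1) ✗  (a5,l3) ✓  (a6,l1) ✗  (a6,l2) ✗  (a6,l3) ✓  (a6,l4) ✓
Counterexamples (restrictor pairs failing the scope): 6.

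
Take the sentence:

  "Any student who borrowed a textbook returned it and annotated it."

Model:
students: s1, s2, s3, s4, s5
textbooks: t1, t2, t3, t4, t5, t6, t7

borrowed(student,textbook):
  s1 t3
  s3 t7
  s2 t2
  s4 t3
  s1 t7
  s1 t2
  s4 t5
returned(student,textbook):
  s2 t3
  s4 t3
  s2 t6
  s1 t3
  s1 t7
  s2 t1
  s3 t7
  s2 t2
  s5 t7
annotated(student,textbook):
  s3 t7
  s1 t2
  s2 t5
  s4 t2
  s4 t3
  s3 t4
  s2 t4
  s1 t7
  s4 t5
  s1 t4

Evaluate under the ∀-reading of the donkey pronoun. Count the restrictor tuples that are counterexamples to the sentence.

4

"it" takes "a textbook" as antecedent — a donkey pronoun bound across the clause boundary.
Strong reading: for every (s,t) with borrowed(s,t), returned(s,t) ∧ annotated(s,t).
Restrictor pairs: (s1,t2) ✗  (s1,t3) ✗  (s1,t7) ✓  (s2,t2) ✗  (s3,t7) ✓  (s4,t3) ✓  (s4,t5) ✗
Counterexamples (restrictor pairs failing the scope): 4.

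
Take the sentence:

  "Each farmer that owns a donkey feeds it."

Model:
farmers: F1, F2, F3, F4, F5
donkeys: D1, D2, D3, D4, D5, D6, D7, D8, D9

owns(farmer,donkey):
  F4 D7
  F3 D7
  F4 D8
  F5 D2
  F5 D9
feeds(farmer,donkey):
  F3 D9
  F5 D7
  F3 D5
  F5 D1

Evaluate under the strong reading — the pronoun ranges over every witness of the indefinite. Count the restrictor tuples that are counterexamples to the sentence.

"it" takes "a donkey" as antecedent — a donkey pronoun bound across the clause boundary.
Strong reading: for every (f,d) with owns(f,d), feeds(f,d).
Restrictor pairs: (F3,D7) ✗  (F4,D7) ✗  (F4,D8) ✗  (F5,D2) ✗  (F5,D9) ✗
Counterexamples (restrictor pairs failing the scope): 5.

5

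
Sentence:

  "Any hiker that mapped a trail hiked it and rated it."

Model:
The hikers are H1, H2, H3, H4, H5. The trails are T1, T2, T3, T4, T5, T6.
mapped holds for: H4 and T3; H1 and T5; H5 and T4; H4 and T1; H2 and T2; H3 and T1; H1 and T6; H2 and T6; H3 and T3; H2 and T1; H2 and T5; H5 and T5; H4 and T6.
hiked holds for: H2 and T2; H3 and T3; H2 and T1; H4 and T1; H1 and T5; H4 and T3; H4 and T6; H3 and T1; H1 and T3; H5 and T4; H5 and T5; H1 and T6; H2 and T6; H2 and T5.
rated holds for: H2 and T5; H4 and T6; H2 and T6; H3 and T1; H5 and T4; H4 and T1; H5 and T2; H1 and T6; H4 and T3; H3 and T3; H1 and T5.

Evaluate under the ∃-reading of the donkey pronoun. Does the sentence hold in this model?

"it" takes "a trail" as antecedent — a donkey pronoun bound across the clause boundary.
Weak reading: every hiker h with some mapped-trail has at least one mapped-trail t such that hiked(h,t) ∧ rated(h,t).
Per hiker: H1:✓  H2:✓  H3:✓  H4:✓  H5:✓
Every hiker in the restrictor has a witness.

True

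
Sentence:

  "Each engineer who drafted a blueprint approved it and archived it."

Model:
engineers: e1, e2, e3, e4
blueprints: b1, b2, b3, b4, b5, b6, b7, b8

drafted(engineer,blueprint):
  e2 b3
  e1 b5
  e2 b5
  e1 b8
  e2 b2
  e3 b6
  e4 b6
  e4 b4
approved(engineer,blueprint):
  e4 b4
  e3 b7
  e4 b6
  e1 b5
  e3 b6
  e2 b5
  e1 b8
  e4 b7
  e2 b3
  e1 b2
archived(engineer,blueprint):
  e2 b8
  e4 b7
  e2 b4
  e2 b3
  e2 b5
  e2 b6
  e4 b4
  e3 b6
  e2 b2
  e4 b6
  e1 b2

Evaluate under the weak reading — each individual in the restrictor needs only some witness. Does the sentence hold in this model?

False

"it" takes "a blueprint" as antecedent — a donkey pronoun bound across the clause boundary.
Weak reading: every engineer e with some drafted-blueprint has at least one drafted-blueprint b such that approved(e,b) ∧ archived(e,b).
Per engineer: e1:✗  e2:✓  e3:✓  e4:✓
e1 has no witness among its drafted-blueprints.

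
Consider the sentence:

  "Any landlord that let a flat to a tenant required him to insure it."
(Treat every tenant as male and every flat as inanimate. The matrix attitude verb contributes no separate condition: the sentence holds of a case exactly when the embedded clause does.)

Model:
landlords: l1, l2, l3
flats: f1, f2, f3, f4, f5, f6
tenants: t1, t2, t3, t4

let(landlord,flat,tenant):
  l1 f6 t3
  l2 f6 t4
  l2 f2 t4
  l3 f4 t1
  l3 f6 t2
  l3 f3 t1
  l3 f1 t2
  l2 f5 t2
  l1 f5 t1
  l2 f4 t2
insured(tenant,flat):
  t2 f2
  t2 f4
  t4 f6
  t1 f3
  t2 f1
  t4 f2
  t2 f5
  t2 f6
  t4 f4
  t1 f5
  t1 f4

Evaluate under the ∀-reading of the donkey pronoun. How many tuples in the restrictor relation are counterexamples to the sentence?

1

"him" takes "a tenant" as antecedent and "it" takes "a flat"; both are donkey pronouns co-varying with the restrictor.
Strong reading: for every (l,f,t) with let(l,f,t), insured(t,f).
Restrictor triples: (l1,f5,t1)→insured(t1,f5) ✓  (l1,f6,t3)→insured(t3,f6) ✗  (l2,f2,t4)→insured(t4,f2) ✓  (l2,f4,t2)→insured(t2,f4) ✓  (l2,f5,t2)→insured(t2,f5) ✓  (l2,f6,t4)→insured(t4,f6) ✓  (l3,f1,t2)→insured(t2,f1) ✓  (l3,f3,t1)→insured(t1,f3) ✓  (l3,f4,t1)→insured(t1,f4) ✓  (l3,f6,t2)→insured(t2,f6) ✓
Counterexamples (restrictor triples failing the scope): 1.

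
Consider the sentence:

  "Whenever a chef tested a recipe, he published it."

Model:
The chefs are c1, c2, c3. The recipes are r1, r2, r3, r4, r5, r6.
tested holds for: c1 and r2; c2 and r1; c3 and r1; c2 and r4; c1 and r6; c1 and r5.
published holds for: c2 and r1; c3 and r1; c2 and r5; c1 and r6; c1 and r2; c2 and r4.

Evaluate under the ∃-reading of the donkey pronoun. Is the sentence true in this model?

True

"it" takes "a recipe" as antecedent — a donkey pronoun bound across the clause boundary.
Weak reading: every chef c with some tested-recipe has at least one tested-recipe r such that published(c,r).
Per chef: c1:✓  c2:✓  c3:✓
Every chef in the restrictor has a witness.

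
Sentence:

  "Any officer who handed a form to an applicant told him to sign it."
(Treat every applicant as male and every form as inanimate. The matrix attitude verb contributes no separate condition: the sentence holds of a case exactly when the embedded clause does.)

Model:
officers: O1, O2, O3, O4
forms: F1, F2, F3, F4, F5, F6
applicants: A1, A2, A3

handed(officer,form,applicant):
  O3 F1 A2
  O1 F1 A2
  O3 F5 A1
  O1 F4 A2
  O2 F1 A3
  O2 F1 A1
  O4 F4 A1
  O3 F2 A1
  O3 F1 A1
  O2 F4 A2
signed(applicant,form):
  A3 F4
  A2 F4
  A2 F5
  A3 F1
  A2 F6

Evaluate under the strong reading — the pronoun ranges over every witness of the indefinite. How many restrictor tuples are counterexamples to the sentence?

7

"him" takes "an applicant" as antecedent and "it" takes "a form"; both are donkey pronouns co-varying with the restrictor.
Strong reading: for every (o,f,a) with handed(o,f,a), signed(a,f).
Restrictor triples: (O1,F1,A2)→signed(A2,F1) ✗  (O1,F4,A2)→signed(A2,F4) ✓  (O2,F1,A1)→signed(A1,F1) ✗  (O2,F1,A3)→signed(A3,F1) ✓  (O2,F4,A2)→signed(A2,F4) ✓  (O3,F1,A1)→signed(A1,F1) ✗  (O3,F1,A2)→signed(A2,F1) ✗  (O3,F2,A1)→signed(A1,F2) ✗  (O3,F5,A1)→signed(A1,F5) ✗  (O4,F4,A1)→signed(A1,F4) ✗
Counterexamples (restrictor triples failing the scope): 7.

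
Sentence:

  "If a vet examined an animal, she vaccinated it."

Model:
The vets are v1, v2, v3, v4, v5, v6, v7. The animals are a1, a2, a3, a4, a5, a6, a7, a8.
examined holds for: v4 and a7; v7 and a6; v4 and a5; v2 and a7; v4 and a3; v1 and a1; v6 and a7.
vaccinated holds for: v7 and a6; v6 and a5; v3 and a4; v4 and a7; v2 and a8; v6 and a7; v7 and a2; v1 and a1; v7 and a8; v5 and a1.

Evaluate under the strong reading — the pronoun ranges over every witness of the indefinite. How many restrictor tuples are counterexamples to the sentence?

3

"it" takes "an animal" as antecedent — a donkey pronoun bound across the clause boundary.
Strong reading: for every (v,a) with examined(v,a), vaccinated(v,a).
Restrictor pairs: (v1,a1) ✓  (v2,a7) ✗  (v4,a3) ✗  (v4,a5) ✗  (v4,a7) ✓  (v6,a7) ✓  (v7,a6) ✓
Counterexamples (restrictor pairs failing the scope): 3.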